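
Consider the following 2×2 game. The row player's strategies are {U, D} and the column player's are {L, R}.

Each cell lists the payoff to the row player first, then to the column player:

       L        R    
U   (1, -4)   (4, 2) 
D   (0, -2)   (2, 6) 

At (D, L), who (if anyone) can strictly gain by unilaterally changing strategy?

Both

The row player at (D, L) earns 0; deviating to U yields 1 — a strict improvement.
The column player earns -2; deviating to R yields 6 — a strict improvement.
Both the row player and the column player have strictly profitable deviations.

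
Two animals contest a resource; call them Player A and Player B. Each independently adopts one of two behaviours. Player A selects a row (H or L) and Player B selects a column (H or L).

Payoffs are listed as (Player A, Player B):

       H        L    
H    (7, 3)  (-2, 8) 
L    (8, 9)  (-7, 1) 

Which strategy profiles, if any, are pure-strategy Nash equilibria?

(H, H): Player A prefers L (8 > 7); Player B prefers L (8 > 3) — not an equilibrium.
(H, L): Player A gets -2 ≥ -7 from L, and Player B gets 8 ≥ 3 from H — Nash equilibrium.
(L, H): Player A gets 8 ≥ 7 from H, and Player B gets 9 ≥ 1 from L — Nash equilibrium.
(L, L): Player A prefers H (-2 > -7); Player B prefers H (9 > 1) — not an equilibrium.

(H, L) and (L, H)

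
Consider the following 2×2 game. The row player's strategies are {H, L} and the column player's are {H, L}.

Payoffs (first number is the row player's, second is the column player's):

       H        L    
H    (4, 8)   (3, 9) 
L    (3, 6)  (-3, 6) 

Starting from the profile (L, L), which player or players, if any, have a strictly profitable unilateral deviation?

The row player

The row player at (L, L) earns -3; deviating to H yields 3 — a strict improvement.
The column player earns 6; deviating to H yields 6 — not better.
Only the row player has a strictly profitable deviation.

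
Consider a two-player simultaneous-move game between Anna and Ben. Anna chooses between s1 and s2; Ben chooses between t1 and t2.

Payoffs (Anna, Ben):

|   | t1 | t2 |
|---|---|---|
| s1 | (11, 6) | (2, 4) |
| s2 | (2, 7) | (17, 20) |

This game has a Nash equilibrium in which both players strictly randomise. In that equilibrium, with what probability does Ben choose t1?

5/8

Let c be the probability that Ben plays t1. In a completely mixed equilibrium, Anna must be indifferent between s1 and s2.
Anna's expected payoff from s1 is 11c + 2(1−c); from s2 it is 2c + 17(1−c).
Setting these equal: 9c + 2 = −15c + 17, so c = 5/8.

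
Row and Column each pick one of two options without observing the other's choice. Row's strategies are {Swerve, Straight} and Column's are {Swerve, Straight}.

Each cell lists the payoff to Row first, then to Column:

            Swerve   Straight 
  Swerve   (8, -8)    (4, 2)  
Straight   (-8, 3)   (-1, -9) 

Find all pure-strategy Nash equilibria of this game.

(Swerve, Straight)

(Swerve, Swerve): Column prefers Straight (2 > -8) — not an equilibrium.
(Swerve, Straight): Row gets 4 ≥ -1 from Straight, and Column gets 2 ≥ -8 from Swerve — Nash equilibrium.
(Straight, Swerve): Row prefers Swerve (8 > -8) — not an equilibrium.
(Straight, Straight): Row prefers Swerve (4 > -1); Column prefers Swerve (3 > -9) — not an equilibrium.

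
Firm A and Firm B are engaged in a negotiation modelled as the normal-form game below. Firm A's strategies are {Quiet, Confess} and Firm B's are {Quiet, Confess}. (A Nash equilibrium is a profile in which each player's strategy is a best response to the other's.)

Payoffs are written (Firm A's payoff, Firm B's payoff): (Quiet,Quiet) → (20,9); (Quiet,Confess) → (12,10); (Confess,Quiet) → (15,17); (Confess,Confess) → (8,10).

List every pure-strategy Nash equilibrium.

(Quiet, Quiet): Firm B prefers Confess (10 > 9) — not an equilibrium.
(Quiet, Confess): Firm A gets 12 ≥ 8 from Confess, and Firm B gets 10 ≥ 9 from Quiet — Nash equilibrium.
(Confess, Quiet): Firm A prefers Quiet (20 > 15) — not an equilibrium.
(Confess, Confess): Firm A prefers Quiet (12 > 8); Firm B prefers Quiet (17 > 10) — not an equilibrium.

(Quiet, Confess)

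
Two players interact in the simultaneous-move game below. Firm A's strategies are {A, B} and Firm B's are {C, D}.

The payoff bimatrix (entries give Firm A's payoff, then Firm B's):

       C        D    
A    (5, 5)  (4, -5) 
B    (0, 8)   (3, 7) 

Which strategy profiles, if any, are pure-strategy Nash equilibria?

(A, C): Firm A gets 5 ≥ 0 from B, and Firm B gets 5 ≥ -5 from D — Nash equilibrium.
(A, D): Firm B prefers C (5 > -5) — not an equilibrium.
(B, C): Firm A prefers A (5 > 0) — not an equilibrium.
(B, D): Firm A prefers A (4 > 3); Firm B prefers C (8 > 7) — not an equilibrium.

(A, C)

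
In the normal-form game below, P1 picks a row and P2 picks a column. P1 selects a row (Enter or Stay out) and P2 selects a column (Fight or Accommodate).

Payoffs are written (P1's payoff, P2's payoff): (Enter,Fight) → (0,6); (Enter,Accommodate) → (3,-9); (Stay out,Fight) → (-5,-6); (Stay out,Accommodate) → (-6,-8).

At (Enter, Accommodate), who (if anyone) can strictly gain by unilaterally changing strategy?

P2

P1 at (Enter, Accommodate) earns 3; deviating to Stay out yields -6 — not better.
P2 earns -9; deviating to Fight yields 6 — a strict improvement.
Only P2 has a strictly profitable deviation.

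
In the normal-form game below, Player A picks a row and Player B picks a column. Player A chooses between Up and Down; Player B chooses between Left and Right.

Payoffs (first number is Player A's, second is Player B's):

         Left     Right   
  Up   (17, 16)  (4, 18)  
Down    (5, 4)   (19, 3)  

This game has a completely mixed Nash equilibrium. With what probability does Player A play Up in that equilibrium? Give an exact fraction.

Let p be the probability that Player A plays Up. In a completely mixed equilibrium, Player B must be indifferent between Left and Right.
Player B's expected payoff from Left is 16p + 4(1−p); from Right it is 18p + 3(1−p).
Setting these equal: 12p + 4 = 15p + 3, so p = 1/3.

1/3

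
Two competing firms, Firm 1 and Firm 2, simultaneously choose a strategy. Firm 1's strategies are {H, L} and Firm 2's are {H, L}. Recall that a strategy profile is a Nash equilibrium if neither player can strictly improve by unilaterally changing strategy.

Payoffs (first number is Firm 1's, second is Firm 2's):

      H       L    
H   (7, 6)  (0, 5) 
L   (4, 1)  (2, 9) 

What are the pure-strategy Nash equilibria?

(H, H): Firm 1 gets 7 ≥ 4 from L, and Firm 2 gets 6 ≥ 5 from L — Nash equilibrium.
(H, L): Firm 1 prefers L (2 > 0); Firm 2 prefers H (6 > 5) — not an equilibrium.
(L, H): Firm 1 prefers H (7 > 4); Firm 2 prefers L (9 > 1) — not an equilibrium.
(L, L): Firm 1 gets 2 ≥ 0 from H, and Firm 2 gets 9 ≥ 1 from H — Nash equilibrium.

(H, H) and (L, L)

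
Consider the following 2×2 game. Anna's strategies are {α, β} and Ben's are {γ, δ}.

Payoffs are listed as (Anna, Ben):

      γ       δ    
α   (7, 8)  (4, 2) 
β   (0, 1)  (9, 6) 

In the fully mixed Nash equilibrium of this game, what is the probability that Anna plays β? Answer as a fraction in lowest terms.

6/11

Let r be the probability that Anna plays α. In a completely mixed equilibrium, Ben must be indifferent between γ and δ.
Ben's expected payoff from γ is 8r + (1−r); from δ it is 2r + 6(1−r).
Setting these equal: 7r + 1 = −4r + 6, so r = 5/11.
Therefore Anna plays β with probability 1 − 5/11 = 6/11.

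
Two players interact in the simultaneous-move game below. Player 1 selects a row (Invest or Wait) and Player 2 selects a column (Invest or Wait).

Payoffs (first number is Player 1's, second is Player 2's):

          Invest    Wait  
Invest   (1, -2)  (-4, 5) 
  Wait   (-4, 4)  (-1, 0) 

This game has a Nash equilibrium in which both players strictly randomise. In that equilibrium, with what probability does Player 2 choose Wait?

5/8

Let y be the probability that Player 2 plays Invest. In a completely mixed equilibrium, Player 1 must be indifferent between Invest and Wait.
Player 1's expected payoff from Invest is y − 4(1−y); from Wait it is −4y − (1−y).
Setting these equal: 5y − 4 = −3y − 1, so y = 3/8.
Therefore Player 2 plays Wait with probability 1 − 3/8 = 5/8.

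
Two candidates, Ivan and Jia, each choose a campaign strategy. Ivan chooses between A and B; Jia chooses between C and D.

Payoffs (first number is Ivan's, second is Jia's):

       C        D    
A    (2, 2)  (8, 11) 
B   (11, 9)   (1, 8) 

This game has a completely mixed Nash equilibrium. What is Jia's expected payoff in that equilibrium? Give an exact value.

83/10

First find x, the probability Ivan plays A, from Jia's indifference between C and D: 2x + 9(1−x) = 11x + 8(1−x), giving x = 1/10.
Since Jia is indifferent in equilibrium, Jia's expected payoff equals the payoff from either column against (1/10, 9/10). Using C: 2(1/10) + 9(9/10) = 83/10.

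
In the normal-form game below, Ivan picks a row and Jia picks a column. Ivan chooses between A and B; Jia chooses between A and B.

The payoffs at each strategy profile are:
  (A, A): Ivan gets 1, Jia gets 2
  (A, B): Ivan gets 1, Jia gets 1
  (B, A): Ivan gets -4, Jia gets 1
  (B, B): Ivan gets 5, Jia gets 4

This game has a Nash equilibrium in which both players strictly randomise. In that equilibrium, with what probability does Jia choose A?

4/9

Let c be the probability that Jia plays A. In a completely mixed equilibrium, Ivan must be indifferent between A and B.
Ivan's expected payoff from A is c + (1−c); from B it is −4c + 5(1−c).
Setting these equal: 1 = −9c + 5, so c = 4/9.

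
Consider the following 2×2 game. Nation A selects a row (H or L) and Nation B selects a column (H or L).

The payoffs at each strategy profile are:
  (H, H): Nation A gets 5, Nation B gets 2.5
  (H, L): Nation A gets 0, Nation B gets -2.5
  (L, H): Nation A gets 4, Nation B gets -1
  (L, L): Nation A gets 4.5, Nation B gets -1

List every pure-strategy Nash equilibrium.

(H, H): Nation A gets 5 ≥ 4 from L, and Nation B gets 2.5 ≥ -2.5 from L — Nash equilibrium.
(H, L): Nation A prefers L (4.5 > 0); Nation B prefers H (2.5 > -2.5) — not an equilibrium.
(L, H): Nation A prefers H (5 > 4) — not an equilibrium.
(L, L): Nation A gets 4.5 ≥ 0 from H, and Nation B gets -1 ≥ -1 from H — Nash equilibrium.

(H, H) and (L, L)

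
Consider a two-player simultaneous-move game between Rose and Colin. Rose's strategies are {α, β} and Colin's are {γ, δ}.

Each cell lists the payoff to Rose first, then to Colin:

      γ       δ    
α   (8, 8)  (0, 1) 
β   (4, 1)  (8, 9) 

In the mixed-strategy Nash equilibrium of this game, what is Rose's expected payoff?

First find q, the probability Colin plays γ, from Rose's indifference between α and β: 8q = 4q + 8(1−q), giving q = 2/3.
Since Rose is indifferent in equilibrium, Rose's expected payoff equals the payoff from either row against (2/3, 1/3). Using α: 8(2/3) = 16/3.

16/3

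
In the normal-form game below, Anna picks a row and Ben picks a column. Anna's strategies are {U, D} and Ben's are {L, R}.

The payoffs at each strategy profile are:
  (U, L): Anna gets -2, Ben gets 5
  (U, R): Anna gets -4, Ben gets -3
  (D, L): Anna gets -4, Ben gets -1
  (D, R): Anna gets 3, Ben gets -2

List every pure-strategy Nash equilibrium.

(U, L)

(U, L): Anna gets -2 ≥ -4 from D, and Ben gets 5 ≥ -3 from R — Nash equilibrium.
(U, R): Anna prefers D (3 > -4); Ben prefers L (5 > -3) — not an equilibrium.
(D, L): Anna prefers U (-2 > -4) — not an equilibrium.
(D, R): Ben prefers L (-1 > -2) — not an equilibrium.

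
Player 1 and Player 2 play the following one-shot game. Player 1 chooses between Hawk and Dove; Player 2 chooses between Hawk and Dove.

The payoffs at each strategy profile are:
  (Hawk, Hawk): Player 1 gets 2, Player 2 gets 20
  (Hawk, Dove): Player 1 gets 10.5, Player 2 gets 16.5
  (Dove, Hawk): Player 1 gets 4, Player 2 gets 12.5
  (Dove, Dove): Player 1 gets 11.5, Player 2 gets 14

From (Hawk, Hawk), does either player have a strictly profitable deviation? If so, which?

Player 1 at (Hawk, Hawk) earns 2; deviating to Dove yields 4 — a strict improvement.
Player 2 earns 20; deviating to Dove yields 16.5 — not better.
Only Player 1 has a strictly profitable deviation.

Player 1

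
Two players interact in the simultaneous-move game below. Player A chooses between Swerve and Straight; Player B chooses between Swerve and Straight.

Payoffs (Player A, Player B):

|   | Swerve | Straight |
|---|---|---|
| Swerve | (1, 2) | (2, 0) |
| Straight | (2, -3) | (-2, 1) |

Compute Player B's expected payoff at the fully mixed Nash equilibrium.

First find p, the probability Player A plays Swerve, from Player B's indifference between Swerve and Straight: 2p − 3(1−p) = (1−p), giving p = 2/3.
Since Player B is indifferent in equilibrium, Player B's expected payoff equals the payoff from either column against (2/3, 1/3). Using Swerve: 2(2/3) − 3(1/3) = 1/3.

1/3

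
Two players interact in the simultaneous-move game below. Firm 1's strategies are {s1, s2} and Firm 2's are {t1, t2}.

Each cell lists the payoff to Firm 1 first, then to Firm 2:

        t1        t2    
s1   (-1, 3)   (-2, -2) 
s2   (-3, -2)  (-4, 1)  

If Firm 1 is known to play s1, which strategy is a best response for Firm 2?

Against s1, Firm 2 earns 3 from t1 and -2 from t2.
So t1 is the best response.

t1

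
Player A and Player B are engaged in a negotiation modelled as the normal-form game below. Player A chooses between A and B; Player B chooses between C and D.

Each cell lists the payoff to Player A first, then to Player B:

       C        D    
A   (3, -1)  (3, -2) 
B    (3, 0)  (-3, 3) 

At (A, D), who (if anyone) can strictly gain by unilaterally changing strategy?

Player B

Player A at (A, D) earns 3; deviating to B yields -3 — not better.
Player B earns -2; deviating to C yields -1 — a strict improvement.
Only Player B has a strictly profitable deviation.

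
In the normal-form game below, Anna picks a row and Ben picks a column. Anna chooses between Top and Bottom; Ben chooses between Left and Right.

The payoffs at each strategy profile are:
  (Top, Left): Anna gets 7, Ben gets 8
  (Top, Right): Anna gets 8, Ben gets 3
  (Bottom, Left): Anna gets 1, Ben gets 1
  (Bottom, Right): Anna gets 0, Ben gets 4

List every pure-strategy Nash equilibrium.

(Top, Left)

(Top, Left): Anna gets 7 ≥ 1 from Bottom, and Ben gets 8 ≥ 3 from Right — Nash equilibrium.
(Top, Right): Ben prefers Left (8 > 3) — not an equilibrium.
(Bottom, Left): Anna prefers Top (7 > 1); Ben prefers Right (4 > 1) — not an equilibrium.
(Bottom, Right): Anna prefers Top (8 > 0) — not an equilibrium.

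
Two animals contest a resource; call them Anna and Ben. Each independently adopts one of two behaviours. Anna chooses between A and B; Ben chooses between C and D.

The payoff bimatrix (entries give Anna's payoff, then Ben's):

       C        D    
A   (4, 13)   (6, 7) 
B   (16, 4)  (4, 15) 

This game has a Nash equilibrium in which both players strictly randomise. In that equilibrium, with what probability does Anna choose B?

Let x be the probability that Anna plays A. In a completely mixed equilibrium, Ben must be indifferent between C and D.
Ben's expected payoff from C is 13x + 4(1−x); from D it is 7x + 15(1−x).
Setting these equal: 9x + 4 = −8x + 15, so x = 11/17.
Therefore Anna plays B with probability 1 − 11/17 = 6/17.

6/17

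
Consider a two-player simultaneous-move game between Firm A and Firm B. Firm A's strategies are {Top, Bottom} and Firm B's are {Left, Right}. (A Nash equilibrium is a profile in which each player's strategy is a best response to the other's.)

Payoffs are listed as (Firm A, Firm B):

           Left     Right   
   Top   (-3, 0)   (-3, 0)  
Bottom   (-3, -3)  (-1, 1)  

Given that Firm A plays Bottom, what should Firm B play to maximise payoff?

Against Bottom, Firm B earns -3 from Left and 1 from Right.
So Right is the best response.

Right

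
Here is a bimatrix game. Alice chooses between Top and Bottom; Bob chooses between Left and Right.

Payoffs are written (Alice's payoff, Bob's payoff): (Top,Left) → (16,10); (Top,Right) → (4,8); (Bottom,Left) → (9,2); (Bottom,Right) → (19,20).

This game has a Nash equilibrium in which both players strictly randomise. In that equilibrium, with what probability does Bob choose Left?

15/22

Let c be the probability that Bob plays Left. In a completely mixed equilibrium, Alice must be indifferent between Top and Bottom.
Alice's expected payoff from Top is 16c + 4(1−c); from Bottom it is 9c + 19(1−c).
Setting these equal: 12c + 4 = −10c + 19, so c = 15/22.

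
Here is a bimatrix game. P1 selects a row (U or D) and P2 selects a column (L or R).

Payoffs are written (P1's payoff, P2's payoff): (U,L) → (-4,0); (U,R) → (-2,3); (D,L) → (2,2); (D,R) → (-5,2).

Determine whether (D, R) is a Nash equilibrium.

At (D, R), P1 earns -5; switching to U would give -2, so P1 would deviate.
P2 earns 2; switching to L would give 2, so P2 has no profitable deviation.
Since at least one player can profitably deviate, this is not a Nash equilibrium.

No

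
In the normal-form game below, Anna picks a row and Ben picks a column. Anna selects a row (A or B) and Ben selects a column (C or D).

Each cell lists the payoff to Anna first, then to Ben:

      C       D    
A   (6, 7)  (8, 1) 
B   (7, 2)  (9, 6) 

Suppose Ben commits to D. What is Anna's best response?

B

Against D, Anna earns 8 from A and 9 from B.
So B is the best response.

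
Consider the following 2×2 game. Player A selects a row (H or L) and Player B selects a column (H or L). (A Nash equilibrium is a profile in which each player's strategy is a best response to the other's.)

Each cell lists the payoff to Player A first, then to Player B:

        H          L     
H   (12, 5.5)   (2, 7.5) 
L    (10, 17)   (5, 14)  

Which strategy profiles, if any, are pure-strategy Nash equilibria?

(H, H): Player B prefers L (7.5 > 5.5) — not an equilibrium.
(H, L): Player A prefers L (5 > 2) — not an equilibrium.
(L, H): Player A prefers H (12 > 10) — not an equilibrium.
(L, L): Player B prefers H (17 > 14) — not an equilibrium.

none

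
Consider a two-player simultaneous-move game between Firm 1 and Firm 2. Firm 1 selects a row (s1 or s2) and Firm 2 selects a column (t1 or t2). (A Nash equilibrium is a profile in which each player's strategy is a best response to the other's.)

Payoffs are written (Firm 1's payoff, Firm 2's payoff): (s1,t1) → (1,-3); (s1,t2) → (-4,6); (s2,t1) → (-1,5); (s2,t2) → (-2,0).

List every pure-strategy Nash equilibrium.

(s1, t1): Firm 2 prefers t2 (6 > -3) — not an equilibrium.
(s1, t2): Firm 1 prefers s2 (-2 > -4) — not an equilibrium.
(s2, t1): Firm 1 prefers s1 (1 > -1) — not an equilibrium.
(s2, t2): Firm 2 prefers t1 (5 > 0) — not an equilibrium.

none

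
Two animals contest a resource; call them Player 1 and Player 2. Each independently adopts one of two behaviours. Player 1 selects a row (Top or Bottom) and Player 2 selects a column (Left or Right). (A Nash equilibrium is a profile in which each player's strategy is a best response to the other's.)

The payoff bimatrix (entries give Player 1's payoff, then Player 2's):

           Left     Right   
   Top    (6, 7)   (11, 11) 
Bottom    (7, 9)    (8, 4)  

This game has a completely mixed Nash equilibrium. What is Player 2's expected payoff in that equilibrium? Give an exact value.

71/9

First find x, the probability Player 1 plays Top, from Player 2's indifference between Left and Right: 7x + 9(1−x) = 11x + 4(1−x), giving x = 5/9.
Since Player 2 is indifferent in equilibrium, Player 2's expected payoff equals the payoff from either column against (5/9, 4/9). Using Left: 7(5/9) + 9(4/9) = 71/9.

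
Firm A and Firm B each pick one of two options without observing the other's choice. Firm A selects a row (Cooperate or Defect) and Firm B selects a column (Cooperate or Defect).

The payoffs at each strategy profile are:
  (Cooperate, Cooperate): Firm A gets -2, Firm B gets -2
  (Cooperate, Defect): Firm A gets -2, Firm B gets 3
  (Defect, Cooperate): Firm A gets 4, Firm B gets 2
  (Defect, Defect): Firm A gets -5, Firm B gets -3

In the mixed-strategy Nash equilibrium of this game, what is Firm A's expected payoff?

First find q, the probability Firm B plays Cooperate, from Firm A's indifference between Cooperate and Defect: −2q − 2(1−q) = 4q − 5(1−q), giving q = 1/3.
Since Firm A is indifferent in equilibrium, Firm A's expected payoff equals the payoff from either row against (1/3, 2/3). Using Cooperate: −2(1/3) − 2(2/3) = -2.

-2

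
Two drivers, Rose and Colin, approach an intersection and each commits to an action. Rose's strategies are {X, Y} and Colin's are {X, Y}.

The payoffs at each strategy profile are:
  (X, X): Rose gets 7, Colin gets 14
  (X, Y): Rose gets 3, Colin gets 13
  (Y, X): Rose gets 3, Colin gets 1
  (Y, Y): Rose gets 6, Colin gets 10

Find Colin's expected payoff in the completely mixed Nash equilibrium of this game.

First find p, the probability Rose plays X, from Colin's indifference between X and Y: 14p + (1−p) = 13p + 10(1−p), giving p = 9/10.
Since Colin is indifferent in equilibrium, Colin's expected payoff equals the payoff from either column against (9/10, 1/10). Using X: 14(9/10) + (1/10) = 127/10.

127/10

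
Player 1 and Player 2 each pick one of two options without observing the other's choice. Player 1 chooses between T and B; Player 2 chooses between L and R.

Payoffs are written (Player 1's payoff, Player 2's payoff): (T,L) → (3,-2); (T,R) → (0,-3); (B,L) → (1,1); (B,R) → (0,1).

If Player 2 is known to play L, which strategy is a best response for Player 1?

Against L, Player 1 earns 3 from T and 1 from B.
So T is the best response.

T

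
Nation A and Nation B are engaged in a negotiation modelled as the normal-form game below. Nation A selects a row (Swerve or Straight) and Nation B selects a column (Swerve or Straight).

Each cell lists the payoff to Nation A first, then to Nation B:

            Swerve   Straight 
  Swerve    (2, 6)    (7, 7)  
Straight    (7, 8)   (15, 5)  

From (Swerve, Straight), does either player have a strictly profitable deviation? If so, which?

Nation A at (Swerve, Straight) earns 7; deviating to Straight yields 15 — a strict improvement.
Nation B earns 7; deviating to Swerve yields 6 — not better.
Only Nation A has a strictly profitable deviation.

Nation A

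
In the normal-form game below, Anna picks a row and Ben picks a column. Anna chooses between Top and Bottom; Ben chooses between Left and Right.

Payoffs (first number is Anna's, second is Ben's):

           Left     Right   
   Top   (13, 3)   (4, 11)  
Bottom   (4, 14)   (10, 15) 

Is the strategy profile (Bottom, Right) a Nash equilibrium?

Yes

At (Bottom, Right), Anna earns 10; switching to Top would give 4, so Anna has no profitable deviation.
Ben earns 15; switching to Left would give 14, so Ben has no profitable deviation.
Neither player can gain by a unilateral deviation, so this profile is a Nash equilibrium.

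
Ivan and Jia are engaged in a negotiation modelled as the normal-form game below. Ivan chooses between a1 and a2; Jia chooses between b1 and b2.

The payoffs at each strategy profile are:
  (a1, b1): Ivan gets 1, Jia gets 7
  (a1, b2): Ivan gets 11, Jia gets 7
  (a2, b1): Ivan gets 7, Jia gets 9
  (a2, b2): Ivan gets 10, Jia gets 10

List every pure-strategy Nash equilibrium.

(a1, b2)

(a1, b1): Ivan prefers a2 (7 > 1) — not an equilibrium.
(a1, b2): Ivan gets 11 ≥ 10 from a2, and Jia gets 7 ≥ 7 from b1 — Nash equilibrium.
(a2, b1): Jia prefers b2 (10 > 9) — not an equilibrium.
(a2, b2): Ivan prefers a1 (11 > 10) — not an equilibrium.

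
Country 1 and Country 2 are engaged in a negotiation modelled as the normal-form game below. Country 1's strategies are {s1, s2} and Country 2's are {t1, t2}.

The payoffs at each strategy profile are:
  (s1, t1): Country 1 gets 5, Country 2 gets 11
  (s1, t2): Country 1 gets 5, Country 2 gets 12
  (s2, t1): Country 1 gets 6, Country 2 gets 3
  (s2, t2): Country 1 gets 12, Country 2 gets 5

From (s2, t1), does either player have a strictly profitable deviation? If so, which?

Country 1 at (s2, t1) earns 6; deviating to s1 yields 5 — not better.
Country 2 earns 3; deviating to t2 yields 5 — a strict improvement.
Only Country 2 has a strictly profitable deviation.

Country 2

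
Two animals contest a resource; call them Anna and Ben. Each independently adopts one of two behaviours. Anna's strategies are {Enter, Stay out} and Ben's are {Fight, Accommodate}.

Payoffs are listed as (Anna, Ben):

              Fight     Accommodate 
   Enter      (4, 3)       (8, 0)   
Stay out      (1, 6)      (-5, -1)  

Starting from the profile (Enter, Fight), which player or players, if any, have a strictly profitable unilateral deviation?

Neither

Anna at (Enter, Fight) earns 4; deviating to Stay out yields 1 — not better.
Ben earns 3; deviating to Accommodate yields 0 — not better.
Neither player can strictly improve; the profile is a Nash equilibrium.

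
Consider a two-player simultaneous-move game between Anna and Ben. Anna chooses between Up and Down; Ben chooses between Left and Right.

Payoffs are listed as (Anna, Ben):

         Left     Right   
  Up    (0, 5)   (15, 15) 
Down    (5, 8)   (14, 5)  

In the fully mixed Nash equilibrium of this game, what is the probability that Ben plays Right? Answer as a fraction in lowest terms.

5/6

Let y be the probability that Ben plays Left. In a completely mixed equilibrium, Anna must be indifferent between Up and Down.
Anna's expected payoff from Up is 15(1−y); from Down it is 5y + 14(1−y).
Setting these equal: −15y + 15 = −9y + 14, so y = 1/6.
Therefore Ben plays Right with probability 1 − 1/6 = 5/6.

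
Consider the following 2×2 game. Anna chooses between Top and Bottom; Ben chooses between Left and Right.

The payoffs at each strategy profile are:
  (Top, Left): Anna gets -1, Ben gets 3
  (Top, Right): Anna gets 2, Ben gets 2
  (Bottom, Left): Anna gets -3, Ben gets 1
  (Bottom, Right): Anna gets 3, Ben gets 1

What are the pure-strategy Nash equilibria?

(Top, Left) and (Bottom, Right)

(Top, Left): Anna gets -1 ≥ -3 from Bottom, and Ben gets 3 ≥ 2 from Right — Nash equilibrium.
(Top, Right): Anna prefers Bottom (3 > 2); Ben prefers Left (3 > 2) — not an equilibrium.
(Bottom, Left): Anna prefers Top (-1 > -3) — not an equilibrium.
(Bottom, Right): Anna gets 3 ≥ 2 from Top, and Ben gets 1 ≥ 1 from Left — Nash equilibrium.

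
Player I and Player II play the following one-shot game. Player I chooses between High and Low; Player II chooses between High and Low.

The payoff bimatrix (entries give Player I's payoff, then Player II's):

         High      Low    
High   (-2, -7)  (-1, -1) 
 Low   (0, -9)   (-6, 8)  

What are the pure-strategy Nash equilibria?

(High, High): Player I prefers Low (0 > -2); Player II prefers Low (-1 > -7) — not an equilibrium.
(High, Low): Player I gets -1 ≥ -6 from Low, and Player II gets -1 ≥ -7 from High — Nash equilibrium.
(Low, High): Player II prefers Low (8 > -9) — not an equilibrium.
(Low, Low): Player I prefers High (-1 > -6) — not an equilibrium.

(High, Low)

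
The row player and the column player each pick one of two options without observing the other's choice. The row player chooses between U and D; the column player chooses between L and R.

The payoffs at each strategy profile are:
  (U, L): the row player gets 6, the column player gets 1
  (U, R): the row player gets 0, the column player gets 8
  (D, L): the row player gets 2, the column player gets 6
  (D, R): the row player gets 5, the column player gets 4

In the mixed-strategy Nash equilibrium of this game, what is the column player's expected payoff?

44/9

First find x, the probability the row player plays U, from the column player's indifference between L and R: x + 6(1−x) = 8x + 4(1−x), giving x = 2/9.
Since the column player is indifferent in equilibrium, the column player's expected payoff equals the payoff from either column against (2/9, 7/9). Using L: (2/9) + 6(7/9) = 44/9.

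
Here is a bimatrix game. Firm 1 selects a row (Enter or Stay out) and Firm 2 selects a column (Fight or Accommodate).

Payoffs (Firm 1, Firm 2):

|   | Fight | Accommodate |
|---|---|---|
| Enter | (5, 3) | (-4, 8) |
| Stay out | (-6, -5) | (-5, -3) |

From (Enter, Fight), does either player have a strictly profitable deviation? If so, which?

Firm 1 at (Enter, Fight) earns 5; deviating to Stay out yields -6 — not better.
Firm 2 earns 3; deviating to Accommodate yields 8 — a strict improvement.
Only Firm 2 has a strictly profitable deviation.

Firm 2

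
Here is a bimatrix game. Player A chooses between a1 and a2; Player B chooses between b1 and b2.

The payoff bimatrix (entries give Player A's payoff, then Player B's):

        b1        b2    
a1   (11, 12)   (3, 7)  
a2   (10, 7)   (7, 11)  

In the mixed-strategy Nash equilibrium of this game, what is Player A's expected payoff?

First find q, the probability Player B plays b1, from Player A's indifference between a1 and a2: 11q + 3(1−q) = 10q + 7(1−q), giving q = 4/5.
Since Player A is indifferent in equilibrium, Player A's expected payoff equals the payoff from either row against (4/5, 1/5). Using a1: 11(4/5) + 3(1/5) = 47/5.

47/5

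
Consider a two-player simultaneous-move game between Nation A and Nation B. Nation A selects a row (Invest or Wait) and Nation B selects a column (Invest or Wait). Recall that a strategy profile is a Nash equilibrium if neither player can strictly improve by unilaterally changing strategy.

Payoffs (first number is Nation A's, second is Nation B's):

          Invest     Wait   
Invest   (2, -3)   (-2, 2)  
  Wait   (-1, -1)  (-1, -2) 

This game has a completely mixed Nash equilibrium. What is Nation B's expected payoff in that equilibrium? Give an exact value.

First find x, the probability Nation A plays Invest, from Nation B's indifference between Invest and Wait: −3x − (1−x) = 2x − 2(1−x), giving x = 1/6.
Since Nation B is indifferent in equilibrium, Nation B's expected payoff equals the payoff from either column against (1/6, 5/6). Using Invest: −3(1/6) − (5/6) = -4/3.

-4/3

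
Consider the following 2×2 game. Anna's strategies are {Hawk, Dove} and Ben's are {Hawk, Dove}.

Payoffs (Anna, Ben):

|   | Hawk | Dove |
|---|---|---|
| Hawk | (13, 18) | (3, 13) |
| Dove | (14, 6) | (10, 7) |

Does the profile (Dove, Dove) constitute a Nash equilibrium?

At (Dove, Dove), Anna earns 10; switching to Hawk would give 3, so Anna has no profitable deviation.
Ben earns 7; switching to Hawk would give 6, so Ben has no profitable deviation.
Neither player can gain by a unilateral deviation, so this profile is a Nash equilibrium.

Yes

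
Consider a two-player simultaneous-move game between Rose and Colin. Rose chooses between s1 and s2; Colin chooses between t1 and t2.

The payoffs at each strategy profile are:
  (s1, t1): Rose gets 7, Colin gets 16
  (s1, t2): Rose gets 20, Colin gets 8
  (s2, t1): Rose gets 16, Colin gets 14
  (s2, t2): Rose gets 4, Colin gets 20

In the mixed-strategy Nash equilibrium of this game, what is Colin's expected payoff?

First find x, the probability Rose plays s1, from Colin's indifference between t1 and t2: 16x + 14(1−x) = 8x + 20(1−x), giving x = 3/7.
Since Colin is indifferent in equilibrium, Colin's expected payoff equals the payoff from either column against (3/7, 4/7). Using t1: 16(3/7) + 14(4/7) = 104/7.

104/7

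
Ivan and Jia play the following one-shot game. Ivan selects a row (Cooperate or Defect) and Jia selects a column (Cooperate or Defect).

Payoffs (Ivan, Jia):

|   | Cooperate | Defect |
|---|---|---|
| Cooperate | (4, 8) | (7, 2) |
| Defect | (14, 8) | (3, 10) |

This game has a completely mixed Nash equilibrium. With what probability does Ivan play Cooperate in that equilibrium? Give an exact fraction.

1/4

Let p be the probability that Ivan plays Cooperate. In a completely mixed equilibrium, Jia must be indifferent between Cooperate and Defect.
Jia's expected payoff from Cooperate is 8p + 8(1−p); from Defect it is 2p + 10(1−p).
Setting these equal: 8 = −8p + 10, so p = 1/4.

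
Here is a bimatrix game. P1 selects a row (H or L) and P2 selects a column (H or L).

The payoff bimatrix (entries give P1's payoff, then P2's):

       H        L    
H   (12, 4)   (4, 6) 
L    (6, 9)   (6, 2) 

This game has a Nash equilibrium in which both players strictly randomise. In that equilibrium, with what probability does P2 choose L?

Let y be the probability that P2 plays H. In a completely mixed equilibrium, P1 must be indifferent between H and L.
P1's expected payoff from H is 12y + 4(1−y); from L it is 6y + 6(1−y).
Setting these equal: 8y + 4 = 6, so y = 1/4.
Therefore P2 plays L with probability 1 − 1/4 = 3/4.

3/4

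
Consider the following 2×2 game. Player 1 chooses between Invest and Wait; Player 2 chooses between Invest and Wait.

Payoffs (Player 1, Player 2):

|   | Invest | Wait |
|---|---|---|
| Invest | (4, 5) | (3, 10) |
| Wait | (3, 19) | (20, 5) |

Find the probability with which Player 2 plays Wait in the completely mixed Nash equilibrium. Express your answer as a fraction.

Let y be the probability that Player 2 plays Invest. In a completely mixed equilibrium, Player 1 must be indifferent between Invest and Wait.
Player 1's expected payoff from Invest is 4y + 3(1−y); from Wait it is 3y + 20(1−y).
Setting these equal: y + 3 = −17y + 20, so y = 17/18.
Therefore Player 2 plays Wait with probability 1 − 17/18 = 1/18.

1/18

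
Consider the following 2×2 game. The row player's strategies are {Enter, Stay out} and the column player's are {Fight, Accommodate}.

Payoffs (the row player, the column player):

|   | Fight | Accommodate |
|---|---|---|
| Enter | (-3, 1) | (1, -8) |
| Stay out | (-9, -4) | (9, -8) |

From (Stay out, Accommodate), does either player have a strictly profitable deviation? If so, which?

The column player

The row player at (Stay out, Accommodate) earns 9; deviating to Enter yields 1 — not better.
The column player earns -8; deviating to Fight yields -4 — a strict improvement.
Only the column player has a strictly profitable deviation.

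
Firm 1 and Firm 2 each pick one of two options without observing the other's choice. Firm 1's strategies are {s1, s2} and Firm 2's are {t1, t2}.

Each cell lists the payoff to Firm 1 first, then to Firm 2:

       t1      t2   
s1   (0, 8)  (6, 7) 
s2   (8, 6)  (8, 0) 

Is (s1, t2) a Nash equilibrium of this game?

No

At (s1, t2), Firm 1 earns 6; switching to s2 would give 8, so Firm 1 would deviate.
Firm 2 earns 7; switching to t1 would give 8, so Firm 2 would deviate.
Since at least one player can profitably deviate, this is not a Nash equilibrium.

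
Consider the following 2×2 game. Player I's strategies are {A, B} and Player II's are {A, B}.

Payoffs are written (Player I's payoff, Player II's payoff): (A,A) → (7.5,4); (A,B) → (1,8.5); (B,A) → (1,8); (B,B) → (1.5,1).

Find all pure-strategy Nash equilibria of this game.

none

(A, A): Player II prefers B (8.5 > 4) — not an equilibrium.
(A, B): Player I prefers B (1.5 > 1) — not an equilibrium.
(B, A): Player I prefers A (7.5 > 1) — not an equilibrium.
(B, B): Player II prefers A (8 > 1) — not an equilibrium.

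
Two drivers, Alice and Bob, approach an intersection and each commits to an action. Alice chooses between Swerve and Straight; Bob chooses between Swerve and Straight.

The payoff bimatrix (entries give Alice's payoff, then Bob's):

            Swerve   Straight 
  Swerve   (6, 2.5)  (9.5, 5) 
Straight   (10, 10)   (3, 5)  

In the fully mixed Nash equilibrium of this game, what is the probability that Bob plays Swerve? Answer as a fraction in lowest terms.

Let q be the probability that Bob plays Swerve. In a completely mixed equilibrium, Alice must be indifferent between Swerve and Straight.
Alice's expected payoff from Swerve is 6q + 9.5(1−q); from Straight it is 10q + 3(1−q).
Setting these equal: −3.5q + 9.5 = 7q + 3, so q = 13/21.

13/21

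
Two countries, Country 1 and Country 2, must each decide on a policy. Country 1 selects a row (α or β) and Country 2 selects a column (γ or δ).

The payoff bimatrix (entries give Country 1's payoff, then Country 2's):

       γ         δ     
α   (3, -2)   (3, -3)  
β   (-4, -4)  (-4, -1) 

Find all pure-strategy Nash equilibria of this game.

(α, γ): Country 1 gets 3 ≥ -4 from β, and Country 2 gets -2 ≥ -3 from δ — Nash equilibrium.
(α, δ): Country 2 prefers γ (-2 > -3) — not an equilibrium.
(β, γ): Country 1 prefers α (3 > -4); Country 2 prefers δ (-1 > -4) — not an equilibrium.
(β, δ): Country 1 prefers α (3 > -4) — not an equilibrium.

(α, γ)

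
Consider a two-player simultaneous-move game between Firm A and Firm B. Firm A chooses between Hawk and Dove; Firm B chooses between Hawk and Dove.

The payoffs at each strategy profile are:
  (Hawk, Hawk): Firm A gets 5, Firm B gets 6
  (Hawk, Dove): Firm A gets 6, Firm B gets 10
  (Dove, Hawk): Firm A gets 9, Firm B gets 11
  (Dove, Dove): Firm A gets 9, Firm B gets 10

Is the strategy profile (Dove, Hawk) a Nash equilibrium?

At (Dove, Hawk), Firm A earns 9; switching to Hawk would give 5, so Firm A has no profitable deviation.
Firm B earns 11; switching to Dove would give 10, so Firm B has no profitable deviation.
Neither player can gain by a unilateral deviation, so this profile is a Nash equilibrium.

Yes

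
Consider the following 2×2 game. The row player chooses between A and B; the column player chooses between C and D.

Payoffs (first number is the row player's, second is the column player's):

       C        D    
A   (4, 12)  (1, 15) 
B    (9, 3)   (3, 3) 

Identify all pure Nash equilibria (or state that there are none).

(B, C) and (B, D)

(A, C): the row player prefers B (9 > 4); the column player prefers D (15 > 12) — not an equilibrium.
(A, D): the row player prefers B (3 > 1) — not an equilibrium.
(B, C): the row player gets 9 ≥ 4 from A, and the column player gets 3 ≥ 3 from D — Nash equilibrium.
(B, D): the row player gets 3 ≥ 1 from A, and the column player gets 3 ≥ 3 from C — Nash equilibrium.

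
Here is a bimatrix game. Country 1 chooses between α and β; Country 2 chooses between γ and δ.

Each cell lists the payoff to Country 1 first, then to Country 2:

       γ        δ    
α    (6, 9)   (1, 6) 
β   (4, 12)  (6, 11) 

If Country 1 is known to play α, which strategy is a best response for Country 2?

γ

Against α, Country 2 earns 9 from γ and 6 from δ.
So γ is the best response.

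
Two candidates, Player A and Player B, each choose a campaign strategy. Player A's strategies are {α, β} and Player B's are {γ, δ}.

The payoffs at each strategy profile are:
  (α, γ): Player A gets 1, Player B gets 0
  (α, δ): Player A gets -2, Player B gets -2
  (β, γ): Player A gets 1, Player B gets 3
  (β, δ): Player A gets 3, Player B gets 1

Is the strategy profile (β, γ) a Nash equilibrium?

At (β, γ), Player A earns 1; switching to α would give 1, so Player A has no profitable deviation.
Player B earns 3; switching to δ would give 1, so Player B has no profitable deviation.
Neither player can gain by a unilateral deviation, so this profile is a Nash equilibrium.

Yes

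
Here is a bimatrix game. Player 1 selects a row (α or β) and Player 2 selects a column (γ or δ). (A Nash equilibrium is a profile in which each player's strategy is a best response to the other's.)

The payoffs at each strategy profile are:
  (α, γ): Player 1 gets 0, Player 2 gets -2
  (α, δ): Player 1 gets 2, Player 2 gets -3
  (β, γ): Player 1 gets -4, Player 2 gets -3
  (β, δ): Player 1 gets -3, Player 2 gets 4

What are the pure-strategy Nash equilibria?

(α, γ): Player 1 gets 0 ≥ -4 from β, and Player 2 gets -2 ≥ -3 from δ — Nash equilibrium.
(α, δ): Player 2 prefers γ (-2 > -3) — not an equilibrium.
(β, γ): Player 1 prefers α (0 > -4); Player 2 prefers δ (4 > -3) — not an equilibrium.
(β, δ): Player 1 prefers α (2 > -3) — not an equilibrium.

(α, γ)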